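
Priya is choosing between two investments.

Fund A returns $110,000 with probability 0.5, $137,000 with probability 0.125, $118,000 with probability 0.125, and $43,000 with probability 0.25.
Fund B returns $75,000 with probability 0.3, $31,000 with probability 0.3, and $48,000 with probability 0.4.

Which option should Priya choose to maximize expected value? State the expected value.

Fund A = 0.5 × 110000 + 0.125 × 137000 + 0.125 × 118000 + 0.25 × 43000 = 55000 + 17125 + 14750 + 10750 = 97625
Fund B = 0.3 × 75000 + 0.3 × 31000 + 0.4 × 48000 = 22500 + 9300 + 19200 = 51000

Fund A ($97,625)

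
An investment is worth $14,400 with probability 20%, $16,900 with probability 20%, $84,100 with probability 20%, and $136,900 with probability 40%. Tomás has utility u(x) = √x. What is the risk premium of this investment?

$12,304

E[u] = 0.2·√14400 + 0.2·√16900 + 0.2·√84100 + 0.4·√136900 = 0.2·120 + 0.2·130 + 0.2·290 + 0.4·370 = 256
CE = (256)² = 65536
Risk premium = EV − CE = 77840 − 65536 = 12304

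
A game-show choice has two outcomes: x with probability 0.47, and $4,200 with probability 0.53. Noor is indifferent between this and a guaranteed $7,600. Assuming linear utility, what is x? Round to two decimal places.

0.47·x + 0.53·4200 = 7600
0.47·x = 7600 − 2226 = 5374
x = 5374 / 0.47 = 11434.0426

x = $11,434.04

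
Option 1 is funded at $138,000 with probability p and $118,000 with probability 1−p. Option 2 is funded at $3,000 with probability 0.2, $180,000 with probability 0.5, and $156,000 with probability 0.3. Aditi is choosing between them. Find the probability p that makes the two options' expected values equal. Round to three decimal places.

p = 0.970

EV(Option 2) = 0.2 × 3000 + 0.5 × 180000 + 0.3 × 156000 = 600 + 90000 + 46800 = 137400
p·138000 + (1−p)·118000 = 137400
20000p + 118000 = 137400
p = (137400 − 118000) / 20000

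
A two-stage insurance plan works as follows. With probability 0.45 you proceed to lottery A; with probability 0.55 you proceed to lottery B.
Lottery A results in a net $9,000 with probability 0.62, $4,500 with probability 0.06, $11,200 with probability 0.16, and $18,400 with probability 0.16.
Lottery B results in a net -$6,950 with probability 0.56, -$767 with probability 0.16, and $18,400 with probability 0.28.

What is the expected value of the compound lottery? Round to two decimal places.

EV(A) = 0.62 × 9000 + 0.06 × 4500 + 0.16 × 11200 + 0.16 × 18400 = 5580 + 270 + 1792 + 2944 = 10586
EV(B) = 0.56 × (-6950) + 0.16 × (-767) + 0.28 × 18400 = -3892 − 122.72 + 5152 = 1137.28
Overall = 0.45 × 10586 + 0.55 × 1137.28 = 4763.7 + 625.504 = 5389.204

$5,389.20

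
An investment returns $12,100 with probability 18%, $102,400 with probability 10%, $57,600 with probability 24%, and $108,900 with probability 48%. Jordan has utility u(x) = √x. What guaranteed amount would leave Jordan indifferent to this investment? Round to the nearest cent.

E[u] = 0.18·√12100 + 0.1·√102400 + 0.24·√57600 + 0.48·√108900 = 0.18·110 + 0.1·320 + 0.24·240 + 0.48·330 = 267.8
CE = (267.8)² = 71716.84

$71,716.84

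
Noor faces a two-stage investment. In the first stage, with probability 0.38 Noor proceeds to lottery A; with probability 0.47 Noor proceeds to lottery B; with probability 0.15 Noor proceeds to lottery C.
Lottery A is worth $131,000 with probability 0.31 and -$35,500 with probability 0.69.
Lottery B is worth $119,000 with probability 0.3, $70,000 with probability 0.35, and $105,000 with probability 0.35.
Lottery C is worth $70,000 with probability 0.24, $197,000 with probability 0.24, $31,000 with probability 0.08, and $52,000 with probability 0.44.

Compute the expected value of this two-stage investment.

$65,106.20

EV(A) = 0.31 × 131000 + 0.69 × (-35500) = 40610 − 24495 = 16115
EV(B) = 0.3 × 119000 + 0.35 × 70000 + 0.35 × 105000 = 35700 + 24500 + 36750 = 96950
EV(C) = 0.24 × 70000 + 0.24 × 197000 + 0.08 × 31000 + 0.44 × 52000 = 16800 + 47280 + 2480 + 22880 = 89440
Overall = 0.38 × 16115 + 0.47 × 96950 + 0.15 × 89440 = 6123.7 + 45566.5 + 13416 = 65106.2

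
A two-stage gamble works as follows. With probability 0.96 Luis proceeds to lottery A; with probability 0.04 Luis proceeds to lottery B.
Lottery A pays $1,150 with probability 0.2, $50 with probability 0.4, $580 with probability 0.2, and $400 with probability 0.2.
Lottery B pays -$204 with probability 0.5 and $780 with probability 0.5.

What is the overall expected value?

EV(A) = 0.2 × 1150 + 0.4 × 50 + 0.2 × 580 + 0.2 × 400 = 230 + 20 + 116 + 80 = 446
EV(B) = 0.5 × (-204) + 0.5 × 780 = -102 + 390 = 288
Overall = 0.96 × 446 + 0.04 × 288 = 428.16 + 11.52 = 439.68

$439.68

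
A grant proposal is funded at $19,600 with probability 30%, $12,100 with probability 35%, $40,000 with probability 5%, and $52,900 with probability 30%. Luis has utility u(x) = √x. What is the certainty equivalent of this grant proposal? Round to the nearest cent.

$25,440.25

E[u] = 0.3·√19600 + 0.35·√12100 + 0.05·√40000 + 0.3·√52900 = 0.3·140 + 0.35·110 + 0.05·200 + 0.3·230 = 159.5
CE = (159.5)² = 25440.25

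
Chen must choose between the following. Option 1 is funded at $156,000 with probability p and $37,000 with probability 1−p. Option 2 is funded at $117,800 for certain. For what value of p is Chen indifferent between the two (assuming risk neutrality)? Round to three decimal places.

p·156000 + (1−p)·37000 = 117800
119000p + 37000 = 117800
p = (117800 − 37000) / 119000

p = 0.679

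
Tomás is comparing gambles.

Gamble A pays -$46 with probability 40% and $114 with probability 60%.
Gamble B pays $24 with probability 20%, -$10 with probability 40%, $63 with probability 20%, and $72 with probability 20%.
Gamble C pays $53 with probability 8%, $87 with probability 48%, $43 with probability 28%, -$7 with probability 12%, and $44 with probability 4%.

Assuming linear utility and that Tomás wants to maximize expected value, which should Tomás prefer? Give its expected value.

Gamble C ($58.96)

Gamble A = 0.4 × (-46) + 0.6 × 114 = -18.4 + 68.4 = 50
Gamble B = 0.2 × 24 + 0.4 × (-10) + 0.2 × 63 + 0.2 × 72 = 4.8 − 4 + 12.6 + 14.4 = 27.8
Gamble C = 0.08 × 53 + 0.48 × 87 + 0.28 × 43 + 0.12 × (-7) + 0.04 × 44 = 4.24 + 41.76 + 12.04 − 0.84 + 1.76 = 58.96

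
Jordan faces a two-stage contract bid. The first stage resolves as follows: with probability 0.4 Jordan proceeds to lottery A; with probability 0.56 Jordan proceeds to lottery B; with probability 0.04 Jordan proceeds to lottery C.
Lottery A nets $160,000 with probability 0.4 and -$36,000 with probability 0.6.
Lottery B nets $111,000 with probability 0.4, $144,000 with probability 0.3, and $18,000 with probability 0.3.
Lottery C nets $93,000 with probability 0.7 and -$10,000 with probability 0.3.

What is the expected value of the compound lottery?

EV(A) = 0.4 × 160000 + 0.6 × (-36000) = 64000 − 21600 = 42400
EV(B) = 0.4 × 111000 + 0.3 × 144000 + 0.3 × 18000 = 44400 + 43200 + 5400 = 93000
EV(C) = 0.7 × 93000 + 0.3 × (-10000) = 65100 − 3000 = 62100
Overall = 0.4 × 42400 + 0.56 × 93000 + 0.04 × 62100 = 16960 + 52080 + 2484 = 71524

$71,524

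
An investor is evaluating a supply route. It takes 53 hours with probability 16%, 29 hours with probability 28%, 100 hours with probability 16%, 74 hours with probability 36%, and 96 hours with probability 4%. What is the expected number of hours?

EV = 0.16 × 53 + 0.28 × 29 + 0.16 × 100 + 0.36 × 74 + 0.04 × 96 = 8.48 + 8.12 + 16 + 26.64 + 3.84 = 63.08

63.08 hours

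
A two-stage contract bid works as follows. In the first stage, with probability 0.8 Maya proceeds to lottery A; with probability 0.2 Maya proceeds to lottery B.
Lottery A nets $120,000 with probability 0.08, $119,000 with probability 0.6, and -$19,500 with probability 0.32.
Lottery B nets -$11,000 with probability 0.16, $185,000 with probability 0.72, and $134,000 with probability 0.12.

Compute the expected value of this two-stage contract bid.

EV(A) = 0.08 × 120000 + 0.6 × 119000 + 0.32 × (-19500) = 9600 + 71400 − 6240 = 74760
EV(B) = 0.16 × (-11000) + 0.72 × 185000 + 0.12 × 134000 = -1760 + 133200 + 16080 = 147520
Overall = 0.8 × 74760 + 0.2 × 147520 = 59808 + 29504 = 89312

$89,312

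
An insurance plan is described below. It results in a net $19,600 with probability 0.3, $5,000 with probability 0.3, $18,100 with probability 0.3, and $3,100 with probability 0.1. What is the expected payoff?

EV = 0.3 × 19600 + 0.3 × 5000 + 0.3 × 18100 + 0.1 × 3100 = 5880 + 1500 + 5430 + 310 = 13120

$13,120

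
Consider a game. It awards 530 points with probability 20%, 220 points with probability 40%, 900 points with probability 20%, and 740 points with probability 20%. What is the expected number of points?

EV = 0.2 × 530 + 0.4 × 220 + 0.2 × 900 + 0.2 × 740 = 106 + 88 + 180 + 148 = 522

522 points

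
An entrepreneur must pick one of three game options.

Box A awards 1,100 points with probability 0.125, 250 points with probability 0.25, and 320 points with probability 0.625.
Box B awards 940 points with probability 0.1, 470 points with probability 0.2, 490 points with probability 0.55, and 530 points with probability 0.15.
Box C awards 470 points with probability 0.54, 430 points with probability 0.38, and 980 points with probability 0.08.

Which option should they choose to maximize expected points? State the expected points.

Box A = 0.125 × 1100 + 0.25 × 250 + 0.625 × 320 = 137.5 + 62.5 + 200 = 400
Box B = 0.1 × 940 + 0.2 × 470 + 0.55 × 490 + 0.15 × 530 = 94 + 94 + 269.5 + 79.5 = 537
Box C = 0.54 × 470 + 0.38 × 430 + 0.08 × 980 = 253.8 + 163.4 + 78.4 = 495.6

Box B (537 points)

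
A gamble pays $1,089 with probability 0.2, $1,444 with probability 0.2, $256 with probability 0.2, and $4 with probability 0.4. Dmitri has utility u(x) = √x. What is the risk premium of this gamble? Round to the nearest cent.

$228.16

E[u] = 0.2·√1089 + 0.2·√1444 + 0.2·√256 + 0.4·√4 = 0.2·33 + 0.2·38 + 0.2·16 + 0.4·2 = 18.2
CE = (18.2)² = 331.24
Risk premium = EV − CE = 559.4 − 331.24 = 228.16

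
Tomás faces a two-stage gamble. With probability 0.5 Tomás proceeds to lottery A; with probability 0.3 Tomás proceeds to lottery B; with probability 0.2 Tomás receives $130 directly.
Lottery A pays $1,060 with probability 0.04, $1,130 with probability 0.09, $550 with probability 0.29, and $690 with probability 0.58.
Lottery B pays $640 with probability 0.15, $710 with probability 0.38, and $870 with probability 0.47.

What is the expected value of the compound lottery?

EV(A) = 0.04 × 1060 + 0.09 × 1130 + 0.29 × 550 + 0.58 × 690 = 42.4 + 101.7 + 159.5 + 400.2 = 703.8
EV(B) = 0.15 × 640 + 0.38 × 710 + 0.47 × 870 = 96 + 269.8 + 408.9 = 774.7
Branch C: 130 (certain)
Overall = 0.5 × 703.8 + 0.3 × 774.7 + 0.2 × 130 = 351.9 + 232.41 + 26 = 610.31

$610.31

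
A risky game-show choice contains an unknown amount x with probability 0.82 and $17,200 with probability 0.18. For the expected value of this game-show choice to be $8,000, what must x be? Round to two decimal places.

0.82·x + 0.18·17200 = 8000
0.82·x = 8000 − 3096 = 4904
x = 4904 / 0.82 = 5980.4878

x = $5,980.49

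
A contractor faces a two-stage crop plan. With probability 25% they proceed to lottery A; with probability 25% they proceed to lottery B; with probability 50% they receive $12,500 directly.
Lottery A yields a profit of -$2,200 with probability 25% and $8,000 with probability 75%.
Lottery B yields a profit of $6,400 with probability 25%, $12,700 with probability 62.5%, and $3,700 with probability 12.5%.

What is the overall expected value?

$10,112.50

EV(A) = 0.25 × (-2200) + 0.75 × 8000 = -550 + 6000 = 5450
EV(B) = 0.25 × 6400 + 0.625 × 12700 + 0.125 × 3700 = 1600 + 7937.5 + 462.5 = 10000
Branch C: 12500 (certain)
Overall = 0.25 × 5450 + 0.25 × 10000 + 0.5 × 12500 = 1362.5 + 2500 + 6250 = 10112.5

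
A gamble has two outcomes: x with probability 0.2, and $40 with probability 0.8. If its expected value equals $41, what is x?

x = $45

0.2·x + 0.8·40 = 41
0.2·x = 41 − 32 = 9
x = 9 / 0.2 = 45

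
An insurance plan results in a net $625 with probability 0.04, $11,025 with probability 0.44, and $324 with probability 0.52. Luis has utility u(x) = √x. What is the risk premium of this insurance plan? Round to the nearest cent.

E[u] = 0.04·√625 + 0.44·√11025 + 0.52·√324 = 0.04·25 + 0.44·105 + 0.52·18 = 56.56
CE = (56.56)² = 3199.0336
Risk premium = EV − CE = 5044.48 − 3199.0336 = 1845.4464

$1,845.45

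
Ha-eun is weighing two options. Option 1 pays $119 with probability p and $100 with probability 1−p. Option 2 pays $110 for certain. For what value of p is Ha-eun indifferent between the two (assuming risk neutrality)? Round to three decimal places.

p·119 + (1−p)·100 = 110
19p + 100 = 110
p = (110 − 100) / 19

p = 0.526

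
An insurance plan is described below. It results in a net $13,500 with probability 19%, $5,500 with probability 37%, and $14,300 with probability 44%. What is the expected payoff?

EV = 0.19 × 13500 + 0.37 × 5500 + 0.44 × 14300 = 2565 + 2035 + 6292 = 10892

$10,892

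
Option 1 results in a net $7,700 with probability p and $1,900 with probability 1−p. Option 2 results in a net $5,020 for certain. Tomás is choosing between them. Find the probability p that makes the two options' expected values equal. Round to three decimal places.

p·7700 + (1−p)·1900 = 5020
5800p + 1900 = 5020
p = (5020 − 1900) / 5800

p = 0.538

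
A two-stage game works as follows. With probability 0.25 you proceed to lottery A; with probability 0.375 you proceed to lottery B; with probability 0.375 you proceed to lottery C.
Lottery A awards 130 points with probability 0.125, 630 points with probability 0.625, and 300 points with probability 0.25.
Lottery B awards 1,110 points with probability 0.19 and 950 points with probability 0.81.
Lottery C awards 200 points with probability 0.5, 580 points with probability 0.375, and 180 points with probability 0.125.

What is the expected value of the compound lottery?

EV(A) = 0.125 × 130 + 0.625 × 630 + 0.25 × 300 = 16.25 + 393.75 + 75 = 485
EV(B) = 0.19 × 1110 + 0.81 × 950 = 210.9 + 769.5 = 980.4
EV(C) = 0.5 × 200 + 0.375 × 580 + 0.125 × 180 = 100 + 217.5 + 22.5 = 340
Overall = 0.25 × 485 + 0.375 × 980.4 + 0.375 × 340 = 121.25 + 367.65 + 127.5 = 616.4

616.4 points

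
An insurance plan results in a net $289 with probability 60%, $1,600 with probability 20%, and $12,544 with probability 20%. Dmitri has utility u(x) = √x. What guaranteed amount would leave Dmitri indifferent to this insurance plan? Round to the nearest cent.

$1,648.36

E[u] = 0.6·√289 + 0.2·√1600 + 0.2·√12544 = 0.6·17 + 0.2·40 + 0.2·112 = 40.6
CE = (40.6)² = 1648.36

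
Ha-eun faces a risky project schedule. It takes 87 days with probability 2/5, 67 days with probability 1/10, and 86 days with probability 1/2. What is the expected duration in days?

84.5 days

EV = 2/5 × 87 + 1/10 × 67 + 1/2 × 86 = 34.8 + 6.7 + 43 = 84.5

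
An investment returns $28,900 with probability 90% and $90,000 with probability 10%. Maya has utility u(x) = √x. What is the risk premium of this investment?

$1,521

E[u] = 0.9·√28900 + 0.1·√90000 = 0.9·170 + 0.1·300 = 183
CE = (183)² = 33489
Risk premium = EV − CE = 35010 − 33489 = 1521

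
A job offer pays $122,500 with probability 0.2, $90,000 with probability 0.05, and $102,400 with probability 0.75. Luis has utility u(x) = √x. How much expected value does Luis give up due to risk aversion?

$175

E[u] = 0.2·√122500 + 0.05·√90000 + 0.75·√102400 = 0.2·350 + 0.05·300 + 0.75·320 = 325
CE = (325)² = 105625
Risk premium = EV − CE = 105800 − 105625 = 175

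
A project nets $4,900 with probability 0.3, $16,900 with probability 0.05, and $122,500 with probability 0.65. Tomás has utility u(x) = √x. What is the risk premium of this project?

E[u] = 0.3·√4900 + 0.05·√16900 + 0.65·√122500 = 0.3·70 + 0.05·130 + 0.65·350 = 255
CE = (255)² = 65025
Risk premium = EV − CE = 81940 − 65025 = 16915

$16,915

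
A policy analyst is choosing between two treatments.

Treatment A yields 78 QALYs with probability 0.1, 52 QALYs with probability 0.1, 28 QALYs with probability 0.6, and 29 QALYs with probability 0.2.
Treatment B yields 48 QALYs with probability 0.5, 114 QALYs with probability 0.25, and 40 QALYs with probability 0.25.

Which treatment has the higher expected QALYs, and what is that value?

Treatment A = 0.1 × 78 + 0.1 × 52 + 0.6 × 28 + 0.2 × 29 = 7.8 + 5.2 + 16.8 + 5.8 = 35.6
Treatment B = 0.5 × 48 + 0.25 × 114 + 0.25 × 40 = 24 + 28.5 + 10 = 62.5

Treatment B (62.5 QALYs)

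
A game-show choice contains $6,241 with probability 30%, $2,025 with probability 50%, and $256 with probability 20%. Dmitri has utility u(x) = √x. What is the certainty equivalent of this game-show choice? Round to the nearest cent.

$2,440.36

E[u] = 0.3·√6241 + 0.5·√2025 + 0.2·√256 = 0.3·79 + 0.5·45 + 0.2·16 = 49.4
CE = (49.4)² = 2440.36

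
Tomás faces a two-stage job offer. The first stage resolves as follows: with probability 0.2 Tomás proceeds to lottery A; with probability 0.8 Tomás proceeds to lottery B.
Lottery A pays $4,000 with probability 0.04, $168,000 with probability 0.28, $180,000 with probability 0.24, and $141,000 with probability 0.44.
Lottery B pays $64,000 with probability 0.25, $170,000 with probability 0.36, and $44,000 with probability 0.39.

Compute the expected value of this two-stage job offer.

$105,976

EV(A) = 0.04 × 4000 + 0.28 × 168000 + 0.24 × 180000 + 0.44 × 141000 = 160 + 47040 + 43200 + 62040 = 152440
EV(B) = 0.25 × 64000 + 0.36 × 170000 + 0.39 × 44000 = 16000 + 61200 + 17160 = 94360
Overall = 0.2 × 152440 + 0.8 × 94360 = 30488 + 75488 = 105976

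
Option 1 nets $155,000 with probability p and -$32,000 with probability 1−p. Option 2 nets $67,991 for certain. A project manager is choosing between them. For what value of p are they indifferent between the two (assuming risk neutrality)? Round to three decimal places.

p = 0.535

p·155000 + (1−p)·(-32000) = 67991
187000p − 32000 = 67991
p = (67991 + 32000) / 187000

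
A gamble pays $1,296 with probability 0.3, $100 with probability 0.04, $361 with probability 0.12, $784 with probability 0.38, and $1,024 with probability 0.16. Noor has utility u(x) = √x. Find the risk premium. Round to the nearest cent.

E[u] = 0.3·√1296 + 0.04·√100 + 0.12·√361 + 0.38·√784 + 0.16·√1024 = 0.3·36 + 0.04·10 + 0.12·19 + 0.38·28 + 0.16·32 = 29.24
CE = (29.24)² = 854.9776
Risk premium = EV − CE = 897.88 − 854.9776 = 42.9024

$42.90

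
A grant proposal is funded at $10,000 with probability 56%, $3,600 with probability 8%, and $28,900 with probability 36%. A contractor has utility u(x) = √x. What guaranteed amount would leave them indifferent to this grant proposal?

E[u] = 0.56·√10000 + 0.08·√3600 + 0.36·√28900 = 0.56·100 + 0.08·60 + 0.36·170 = 122
CE = (122)² = 14884

$14,884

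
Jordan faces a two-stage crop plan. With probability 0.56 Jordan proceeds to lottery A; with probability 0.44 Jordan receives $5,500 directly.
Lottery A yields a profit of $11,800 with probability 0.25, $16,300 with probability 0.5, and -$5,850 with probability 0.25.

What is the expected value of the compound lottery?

EV(A) = 0.25 × 11800 + 0.5 × 16300 + 0.25 × (-5850) = 2950 + 8150 − 1462.5 = 9637.5
Branch B: 5500 (certain)
Overall = 0.56 × 9637.5 + 0.44 × 5500 = 5397 + 2420 = 7817

$7,817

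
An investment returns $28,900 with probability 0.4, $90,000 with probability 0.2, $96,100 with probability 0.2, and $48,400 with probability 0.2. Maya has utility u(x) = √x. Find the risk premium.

$3,704

E[u] = 0.4·√28900 + 0.2·√90000 + 0.2·√96100 + 0.2·√48400 = 0.4·170 + 0.2·300 + 0.2·310 + 0.2·220 = 234
CE = (234)² = 54756
Risk premium = EV − CE = 58460 − 54756 = 3704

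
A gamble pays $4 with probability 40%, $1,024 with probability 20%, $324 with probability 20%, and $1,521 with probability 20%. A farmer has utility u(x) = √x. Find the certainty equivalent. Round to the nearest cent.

E[u] = 0.4·√4 + 0.2·√1024 + 0.2·√324 + 0.2·√1521 = 0.4·2 + 0.2·32 + 0.2·18 + 0.2·39 = 18.6
CE = (18.6)² = 345.96

$345.96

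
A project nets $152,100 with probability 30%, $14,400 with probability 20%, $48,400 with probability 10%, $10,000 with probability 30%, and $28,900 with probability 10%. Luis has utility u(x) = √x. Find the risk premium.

$15,140

E[u] = 0.3·√152100 + 0.2·√14400 + 0.1·√48400 + 0.3·√10000 + 0.1·√28900 = 0.3·390 + 0.2·120 + 0.1·220 + 0.3·100 + 0.1·170 = 210
CE = (210)² = 44100
Risk premium = EV − CE = 59240 − 44100 = 15140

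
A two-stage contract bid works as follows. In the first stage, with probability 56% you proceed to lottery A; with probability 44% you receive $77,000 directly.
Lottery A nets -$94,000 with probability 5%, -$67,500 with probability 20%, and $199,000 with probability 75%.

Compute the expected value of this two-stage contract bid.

$107,268

EV(A) = 0.05 × (-94000) + 0.2 × (-67500) + 0.75 × 199000 = -4700 − 13500 + 149250 = 131050
Branch B: 77000 (certain)
Overall = 0.56 × 131050 + 0.44 × 77000 = 73388 + 33880 = 107268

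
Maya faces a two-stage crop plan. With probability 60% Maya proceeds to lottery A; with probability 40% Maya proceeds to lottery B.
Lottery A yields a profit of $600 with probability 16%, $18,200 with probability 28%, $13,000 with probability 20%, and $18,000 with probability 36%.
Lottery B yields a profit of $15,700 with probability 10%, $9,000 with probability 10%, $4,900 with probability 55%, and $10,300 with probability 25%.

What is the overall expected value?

$11,659.20

EV(A) = 0.16 × 600 + 0.28 × 18200 + 0.2 × 13000 + 0.36 × 18000 = 96 + 5096 + 2600 + 6480 = 14272
EV(B) = 0.1 × 15700 + 0.1 × 9000 + 0.55 × 4900 + 0.25 × 10300 = 1570 + 900 + 2695 + 2575 = 7740
Overall = 0.6 × 14272 + 0.4 × 7740 = 8563.2 + 3096 = 11659.2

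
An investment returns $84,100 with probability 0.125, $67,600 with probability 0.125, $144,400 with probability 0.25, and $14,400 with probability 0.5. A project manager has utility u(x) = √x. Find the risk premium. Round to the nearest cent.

E[u] = 0.125·√84100 + 0.125·√67600 + 0.25·√144400 + 0.5·√14400 = 0.125·290 + 0.125·260 + 0.25·380 + 0.5·120 = 223.75
CE = (223.75)² = 50064.0625
Risk premium = EV − CE = 62262.5 − 50064.0625 = 12198.4375

$12,198.44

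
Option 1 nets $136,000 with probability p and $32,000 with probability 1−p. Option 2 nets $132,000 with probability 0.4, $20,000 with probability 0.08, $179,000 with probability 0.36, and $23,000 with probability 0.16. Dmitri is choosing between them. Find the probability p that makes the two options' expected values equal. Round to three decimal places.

EV(Option 2) = 0.4 × 132000 + 0.08 × 20000 + 0.36 × 179000 + 0.16 × 23000 = 52800 + 1600 + 64440 + 3680 = 122520
p·136000 + (1−p)·32000 = 122520
104000p + 32000 = 122520
p = (122520 − 32000) / 104000

p = 0.870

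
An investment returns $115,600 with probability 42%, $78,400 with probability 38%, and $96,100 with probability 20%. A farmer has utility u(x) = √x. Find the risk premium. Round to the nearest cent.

$718.56

E[u] = 0.42·√115600 + 0.38·√78400 + 0.2·√96100 = 0.42·340 + 0.38·280 + 0.2·310 = 311.2
CE = (311.2)² = 96845.44
Risk premium = EV − CE = 97564 − 96845.44 = 718.56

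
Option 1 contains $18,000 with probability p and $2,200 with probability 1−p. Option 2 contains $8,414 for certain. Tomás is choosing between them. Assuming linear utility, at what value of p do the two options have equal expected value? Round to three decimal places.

p·18000 + (1−p)·2200 = 8414
15800p + 2200 = 8414
p = (8414 − 2200) / 15800

p = 0.393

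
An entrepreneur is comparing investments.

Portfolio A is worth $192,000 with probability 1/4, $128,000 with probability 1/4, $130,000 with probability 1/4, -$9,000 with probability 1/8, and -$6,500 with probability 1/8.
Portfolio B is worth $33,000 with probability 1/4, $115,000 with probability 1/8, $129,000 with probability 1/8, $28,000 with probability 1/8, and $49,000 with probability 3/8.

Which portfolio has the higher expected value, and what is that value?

Portfolio A = 1/4 × 192000 + 1/4 × 128000 + 1/4 × 130000 + 1/8 × (-9000) + 1/8 × (-6500) = 48000 + 32000 + 32500 − 1125 − 812.5 = 110562.5
Portfolio B = 1/4 × 33000 + 1/8 × 115000 + 1/8 × 129000 + 1/8 × 28000 + 3/8 × 49000 = 8250 + 14375 + 16125 + 3500 + 18375 = 60625

Portfolio A ($110,562.50)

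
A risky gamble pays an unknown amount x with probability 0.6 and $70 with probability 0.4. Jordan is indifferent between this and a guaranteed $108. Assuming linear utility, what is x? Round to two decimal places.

x = $133.33

0.6·x + 0.4·70 = 108
0.6·x = 108 − 28 = 80
x = 80 / 0.6 = 133.3333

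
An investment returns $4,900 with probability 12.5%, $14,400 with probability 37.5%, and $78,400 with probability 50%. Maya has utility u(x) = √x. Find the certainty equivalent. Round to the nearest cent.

$37,539.06

E[u] = 0.125·√4900 + 0.375·√14400 + 0.5·√78400 = 0.125·70 + 0.375·120 + 0.5·280 = 193.75
CE = (193.75)² = 37539.0625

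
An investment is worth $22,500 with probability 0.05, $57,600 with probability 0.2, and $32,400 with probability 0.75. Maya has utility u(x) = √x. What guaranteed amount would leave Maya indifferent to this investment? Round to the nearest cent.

$36,290.25

E[u] = 0.05·√22500 + 0.2·√57600 + 0.75·√32400 = 0.05·150 + 0.2·240 + 0.75·180 = 190.5
CE = (190.5)² = 36290.25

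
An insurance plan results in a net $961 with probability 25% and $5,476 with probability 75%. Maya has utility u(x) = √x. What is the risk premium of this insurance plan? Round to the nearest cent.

$346.69

E[u] = 0.25·√961 + 0.75·√5476 = 0.25·31 + 0.75·74 = 63.25
CE = (63.25)² = 4000.5625
Risk premium = EV − CE = 4347.25 − 4000.5625 = 346.6875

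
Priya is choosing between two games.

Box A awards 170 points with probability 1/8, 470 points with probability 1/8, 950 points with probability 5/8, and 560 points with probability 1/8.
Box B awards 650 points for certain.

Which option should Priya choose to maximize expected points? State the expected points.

Box A = 1/8 × 170 + 1/8 × 470 + 5/8 × 950 + 1/8 × 560 = 21.25 + 58.75 + 593.75 + 70 = 743.75
Box B: 650 (certain)

Box A (743.75 points)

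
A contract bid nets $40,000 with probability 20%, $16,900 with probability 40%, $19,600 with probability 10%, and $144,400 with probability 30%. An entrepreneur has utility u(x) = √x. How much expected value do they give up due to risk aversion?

E[u] = 0.2·√40000 + 0.4·√16900 + 0.1·√19600 + 0.3·√144400 = 0.2·200 + 0.4·130 + 0.1·140 + 0.3·380 = 220
CE = (220)² = 48400
Risk premium = EV − CE = 60040 − 48400 = 11640

$11,640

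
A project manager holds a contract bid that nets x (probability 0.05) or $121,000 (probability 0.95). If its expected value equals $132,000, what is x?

0.05·x + 0.95·121000 = 132000
0.05·x = 132000 − 114950 = 17050
x = 17050 / 0.05 = 341000

x = $341,000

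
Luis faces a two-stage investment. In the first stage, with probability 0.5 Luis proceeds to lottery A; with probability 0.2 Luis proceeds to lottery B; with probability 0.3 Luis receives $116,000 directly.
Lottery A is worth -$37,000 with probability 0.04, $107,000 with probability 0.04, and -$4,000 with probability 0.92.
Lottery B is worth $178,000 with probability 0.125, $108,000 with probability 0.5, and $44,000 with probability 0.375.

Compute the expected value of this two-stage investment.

$52,910

EV(A) = 0.04 × (-37000) + 0.04 × 107000 + 0.92 × (-4000) = -1480 + 4280 − 3680 = -880
EV(B) = 0.125 × 178000 + 0.5 × 108000 + 0.375 × 44000 = 22250 + 54000 + 16500 = 92750
Branch C: 116000 (certain)
Overall = 0.5 × (-880) + 0.2 × 92750 + 0.3 × 116000 = -440 + 18550 + 34800 = 52910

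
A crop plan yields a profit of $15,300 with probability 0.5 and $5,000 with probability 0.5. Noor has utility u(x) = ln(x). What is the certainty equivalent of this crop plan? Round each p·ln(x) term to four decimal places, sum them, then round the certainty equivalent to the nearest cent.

$8,746.42

E[u] = 0.5·ln(15300) + 0.5·ln(5000) = 4.8178 + 4.2586 = 9.0764
CE = e^9.0764 ≈ 8746.42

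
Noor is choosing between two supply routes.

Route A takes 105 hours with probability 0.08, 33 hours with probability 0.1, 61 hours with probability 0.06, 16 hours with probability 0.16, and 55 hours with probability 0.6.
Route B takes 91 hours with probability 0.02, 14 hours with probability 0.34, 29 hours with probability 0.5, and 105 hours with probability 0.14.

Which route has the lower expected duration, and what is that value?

Route A = 0.08 × 105 + 0.1 × 33 + 0.06 × 61 + 0.16 × 16 + 0.6 × 55 = 8.4 + 3.3 + 3.66 + 2.56 + 33 = 50.92
Route B = 0.02 × 91 + 0.34 × 14 + 0.5 × 29 + 0.14 × 105 = 1.82 + 4.76 + 14.5 + 14.7 = 35.78

Route B (35.78 hours)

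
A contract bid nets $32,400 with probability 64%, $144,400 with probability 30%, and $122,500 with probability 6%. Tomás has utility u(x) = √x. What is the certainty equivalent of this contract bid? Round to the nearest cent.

$62,600.04

E[u] = 0.64·√32400 + 0.3·√144400 + 0.06·√122500 = 0.64·180 + 0.3·380 + 0.06·350 = 250.2
CE = (250.2)² = 62600.04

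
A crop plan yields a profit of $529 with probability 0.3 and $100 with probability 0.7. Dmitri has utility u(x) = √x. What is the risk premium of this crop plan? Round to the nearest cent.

E[u] = 0.3·√529 + 0.7·√100 = 0.3·23 + 0.7·10 = 13.9
CE = (13.9)² = 193.21
Risk premium = EV − CE = 228.7 − 193.21 = 35.49

$35.49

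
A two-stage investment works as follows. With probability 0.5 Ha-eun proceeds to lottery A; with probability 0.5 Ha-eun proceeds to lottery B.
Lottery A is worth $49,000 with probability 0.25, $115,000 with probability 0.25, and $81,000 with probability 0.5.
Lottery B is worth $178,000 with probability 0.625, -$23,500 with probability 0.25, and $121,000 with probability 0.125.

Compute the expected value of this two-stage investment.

EV(A) = 0.25 × 49000 + 0.25 × 115000 + 0.5 × 81000 = 12250 + 28750 + 40500 = 81500
EV(B) = 0.625 × 178000 + 0.25 × (-23500) + 0.125 × 121000 = 111250 − 5875 + 15125 = 120500
Overall = 0.5 × 81500 + 0.5 × 120500 = 40750 + 60250 = 101000

$101,000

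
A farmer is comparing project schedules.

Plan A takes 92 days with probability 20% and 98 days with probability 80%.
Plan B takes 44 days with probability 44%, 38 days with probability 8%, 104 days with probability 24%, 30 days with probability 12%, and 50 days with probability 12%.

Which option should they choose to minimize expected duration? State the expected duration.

Plan A = 0.2 × 92 + 0.8 × 98 = 18.4 + 78.4 = 96.8
Plan B = 0.44 × 44 + 0.08 × 38 + 0.24 × 104 + 0.12 × 30 + 0.12 × 50 = 19.36 + 3.04 + 24.96 + 3.6 + 6 = 56.96

Plan B (56.96 days)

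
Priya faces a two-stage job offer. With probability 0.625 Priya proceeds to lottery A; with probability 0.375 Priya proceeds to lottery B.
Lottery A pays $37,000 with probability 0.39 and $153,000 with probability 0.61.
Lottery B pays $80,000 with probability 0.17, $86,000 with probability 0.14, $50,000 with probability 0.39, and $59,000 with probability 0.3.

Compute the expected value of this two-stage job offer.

$90,915

EV(A) = 0.39 × 37000 + 0.61 × 153000 = 14430 + 93330 = 107760
EV(B) = 0.17 × 80000 + 0.14 × 86000 + 0.39 × 50000 + 0.3 × 59000 = 13600 + 12040 + 19500 + 17700 = 62840
Overall = 0.625 × 107760 + 0.375 × 62840 = 67350 + 23565 = 90915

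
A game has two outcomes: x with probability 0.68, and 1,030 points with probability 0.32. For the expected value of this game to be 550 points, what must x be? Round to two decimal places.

x = 324.12 points

0.68·x + 0.32·1030 = 550
0.68·x = 550 − 329.6 = 220.4
x = 220.4 / 0.68 = 324.1176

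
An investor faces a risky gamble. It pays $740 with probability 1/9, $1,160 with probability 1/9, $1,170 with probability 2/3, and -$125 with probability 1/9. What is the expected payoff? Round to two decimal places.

$977.22

EV = 1/9 × 740 + 1/9 × 1160 + 2/3 × 1170 + 1/9 × (-125) = 82.2222 + 128.8889 + 780 − 13.8889 = 977.2222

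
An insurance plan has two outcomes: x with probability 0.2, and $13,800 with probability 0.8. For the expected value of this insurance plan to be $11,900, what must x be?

x = $4,300

0.2·x + 0.8·13800 = 11900
0.2·x = 11900 − 11040 = 860
x = 860 / 0.2 = 4300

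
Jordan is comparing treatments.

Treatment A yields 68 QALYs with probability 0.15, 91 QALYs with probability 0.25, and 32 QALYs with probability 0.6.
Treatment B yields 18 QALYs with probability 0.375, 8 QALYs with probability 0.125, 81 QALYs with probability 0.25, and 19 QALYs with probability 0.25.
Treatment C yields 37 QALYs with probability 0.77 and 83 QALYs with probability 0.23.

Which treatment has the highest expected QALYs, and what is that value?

Treatment A = 0.15 × 68 + 0.25 × 91 + 0.6 × 32 = 10.2 + 22.75 + 19.2 = 52.15
Treatment B = 0.375 × 18 + 0.125 × 8 + 0.25 × 81 + 0.25 × 19 = 6.75 + 1 + 20.25 + 4.75 = 32.75
Treatment C = 0.77 × 37 + 0.23 × 83 = 28.49 + 19.09 = 47.58

Treatment A (52.15 QALYs)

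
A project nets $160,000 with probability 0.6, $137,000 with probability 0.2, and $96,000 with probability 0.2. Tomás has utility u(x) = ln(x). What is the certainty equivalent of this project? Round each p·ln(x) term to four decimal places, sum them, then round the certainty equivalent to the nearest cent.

$140,042.33

E[u] = 0.6·ln(160000) + 0.2·ln(137000) + 0.2·ln(96000) = 7.1898 + 2.3655 + 2.2944 = 11.8497
CE = e^11.8497 ≈ 140042.33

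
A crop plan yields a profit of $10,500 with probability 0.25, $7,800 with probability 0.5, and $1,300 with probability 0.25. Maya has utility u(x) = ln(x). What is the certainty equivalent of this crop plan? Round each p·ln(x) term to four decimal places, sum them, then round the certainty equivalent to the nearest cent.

$5,367.94

E[u] = 0.25·ln(10500) + 0.5·ln(7800) + 0.25·ln(1300) = 2.3148 + 4.4809 + 1.7925 = 8.5882
CE = e^8.5882 ≈ 5367.94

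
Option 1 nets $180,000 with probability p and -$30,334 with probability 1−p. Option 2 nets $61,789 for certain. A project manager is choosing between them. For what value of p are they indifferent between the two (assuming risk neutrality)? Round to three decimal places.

p·180000 + (1−p)·(-30334) = 61789
210334p − 30334 = 61789
p = (61789 + 30334) / 210334

p = 0.438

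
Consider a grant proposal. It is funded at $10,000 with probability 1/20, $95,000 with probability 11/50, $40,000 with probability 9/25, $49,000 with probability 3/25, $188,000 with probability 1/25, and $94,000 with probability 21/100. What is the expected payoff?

EV = 1/20 × 10000 + 11/50 × 95000 + 9/25 × 40000 + 3/25 × 49000 + 1/25 × 188000 + 21/100 × 94000 = 500 + 20900 + 14400 + 5880 + 7520 + 19740 = 68940

$68,940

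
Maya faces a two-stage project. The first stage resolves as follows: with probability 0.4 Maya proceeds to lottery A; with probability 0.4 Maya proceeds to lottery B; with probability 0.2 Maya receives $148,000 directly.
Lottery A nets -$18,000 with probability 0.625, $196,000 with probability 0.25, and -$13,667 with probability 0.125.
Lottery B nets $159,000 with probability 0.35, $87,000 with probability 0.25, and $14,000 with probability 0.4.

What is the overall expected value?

EV(A) = 0.625 × (-18000) + 0.25 × 196000 + 0.125 × (-13667) = -11250 + 49000 − 1708.375 = 36041.625
EV(B) = 0.35 × 159000 + 0.25 × 87000 + 0.4 × 14000 = 55650 + 21750 + 5600 = 83000
Branch C: 148000 (certain)
Overall = 0.4 × 36041.625 + 0.4 × 83000 + 0.2 × 148000 = 14416.65 + 33200 + 29600 = 77216.65

$77,216.65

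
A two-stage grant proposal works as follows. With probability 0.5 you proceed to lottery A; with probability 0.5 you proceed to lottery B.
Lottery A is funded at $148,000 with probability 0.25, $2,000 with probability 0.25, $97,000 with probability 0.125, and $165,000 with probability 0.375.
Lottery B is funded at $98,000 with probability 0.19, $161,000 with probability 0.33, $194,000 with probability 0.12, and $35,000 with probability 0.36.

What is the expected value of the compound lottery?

EV(A) = 0.25 × 148000 + 0.25 × 2000 + 0.125 × 97000 + 0.375 × 165000 = 37000 + 500 + 12125 + 61875 = 111500
EV(B) = 0.19 × 98000 + 0.33 × 161000 + 0.12 × 194000 + 0.36 × 35000 = 18620 + 53130 + 23280 + 12600 = 107630
Overall = 0.5 × 111500 + 0.5 × 107630 = 55750 + 53815 = 109565

$109,565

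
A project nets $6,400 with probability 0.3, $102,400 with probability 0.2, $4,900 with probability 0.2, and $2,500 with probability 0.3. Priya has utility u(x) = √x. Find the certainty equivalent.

$13,689

E[u] = 0.3·√6400 + 0.2·√102400 + 0.2·√4900 + 0.3·√2500 = 0.3·80 + 0.2·320 + 0.2·70 + 0.3·50 = 117
CE = (117)² = 13689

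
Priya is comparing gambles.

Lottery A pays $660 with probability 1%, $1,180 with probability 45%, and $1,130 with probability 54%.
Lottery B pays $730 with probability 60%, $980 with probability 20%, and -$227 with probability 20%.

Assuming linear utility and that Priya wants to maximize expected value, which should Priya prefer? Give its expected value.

Lottery A = 0.01 × 660 + 0.45 × 1180 + 0.54 × 1130 = 6.6 + 531 + 610.2 = 1147.8
Lottery B = 0.6 × 730 + 0.2 × 980 + 0.2 × (-227) = 438 + 196 − 45.4 = 588.6

Lottery A ($1,147.80)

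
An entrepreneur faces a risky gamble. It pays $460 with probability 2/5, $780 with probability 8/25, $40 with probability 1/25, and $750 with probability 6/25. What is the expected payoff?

EV = 2/5 × 460 + 8/25 × 780 + 1/25 × 40 + 6/25 × 750 = 184 + 249.6 + 1.6 + 180 = 615.2

$615.20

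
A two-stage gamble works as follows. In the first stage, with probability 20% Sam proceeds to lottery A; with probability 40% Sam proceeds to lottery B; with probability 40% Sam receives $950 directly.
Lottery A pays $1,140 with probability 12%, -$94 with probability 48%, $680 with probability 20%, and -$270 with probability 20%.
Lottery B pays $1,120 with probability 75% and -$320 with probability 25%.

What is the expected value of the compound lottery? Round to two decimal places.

EV(A) = 0.12 × 1140 + 0.48 × (-94) + 0.2 × 680 + 0.2 × (-270) = 136.8 − 45.12 + 136 − 54 = 173.68
EV(B) = 0.75 × 1120 + 0.25 × (-320) = 840 − 80 = 760
Branch C: 950 (certain)
Overall = 0.2 × 173.68 + 0.4 × 760 + 0.4 × 950 = 34.736 + 304 + 380 = 718.736

$718.74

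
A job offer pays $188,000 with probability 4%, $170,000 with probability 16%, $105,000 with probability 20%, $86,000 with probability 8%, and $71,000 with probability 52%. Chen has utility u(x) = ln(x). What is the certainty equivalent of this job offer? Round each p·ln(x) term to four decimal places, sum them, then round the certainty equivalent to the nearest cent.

E[u] = 0.04·ln(188000) + 0.16·ln(170000) + 0.2·ln(105000) + 0.08·ln(86000) + 0.52·ln(71000) = 0.4858 + 1.9270 + 2.3123 + 0.9090 + 5.8086 = 11.4427
CE = e^11.4427 ≈ 93218.36

$93,218.36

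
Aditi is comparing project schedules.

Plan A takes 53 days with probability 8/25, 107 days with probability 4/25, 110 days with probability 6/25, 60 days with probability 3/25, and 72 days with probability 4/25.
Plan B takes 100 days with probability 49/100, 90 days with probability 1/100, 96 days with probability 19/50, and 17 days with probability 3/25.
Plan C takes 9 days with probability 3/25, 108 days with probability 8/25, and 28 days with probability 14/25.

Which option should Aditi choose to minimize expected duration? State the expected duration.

Plan A = 8/25 × 53 + 4/25 × 107 + 6/25 × 110 + 3/25 × 60 + 4/25 × 72 = 16.96 + 17.12 + 26.4 + 7.2 + 11.52 = 79.2
Plan B = 49/100 × 100 + 1/100 × 90 + 19/50 × 96 + 3/25 × 17 = 49 + 0.9 + 36.48 + 2.04 = 88.42
Plan C = 3/25 × 9 + 8/25 × 108 + 14/25 × 28 = 1.08 + 34.56 + 15.68 = 51.32

Plan C (51.32 days)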